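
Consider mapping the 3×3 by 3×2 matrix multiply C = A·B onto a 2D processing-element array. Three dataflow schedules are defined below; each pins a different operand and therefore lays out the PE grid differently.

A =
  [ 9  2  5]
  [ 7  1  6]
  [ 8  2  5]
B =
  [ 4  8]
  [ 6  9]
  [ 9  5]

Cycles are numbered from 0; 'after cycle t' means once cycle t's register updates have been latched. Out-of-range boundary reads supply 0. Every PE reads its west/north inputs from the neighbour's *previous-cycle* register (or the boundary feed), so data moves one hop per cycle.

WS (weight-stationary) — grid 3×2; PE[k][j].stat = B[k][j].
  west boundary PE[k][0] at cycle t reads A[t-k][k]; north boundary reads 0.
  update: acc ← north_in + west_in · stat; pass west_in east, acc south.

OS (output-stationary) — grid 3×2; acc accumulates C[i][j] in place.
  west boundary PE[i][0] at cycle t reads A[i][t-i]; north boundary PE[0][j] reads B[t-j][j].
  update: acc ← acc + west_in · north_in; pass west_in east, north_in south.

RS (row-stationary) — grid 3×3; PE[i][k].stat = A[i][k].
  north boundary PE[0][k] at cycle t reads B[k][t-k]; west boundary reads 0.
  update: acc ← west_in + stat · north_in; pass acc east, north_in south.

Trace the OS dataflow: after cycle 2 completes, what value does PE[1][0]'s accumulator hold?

Tracing OS — 3×2 array, target PE[1][0]:
  @0  [0,0]  acc 36  |  →9  ↓4
  @0  [1,0]  acc 0  |  →0  ↓0
  @1  [0,0]  acc 48  |  →2  ↓6
  @1  [1,0]  acc 28  |  →7  ↓4
  @2  [0,0]  acc 93  |  →5  ↓9
  @2  [1,0]  acc 34  |  →1  ↓6

PE[1][0].acc = 34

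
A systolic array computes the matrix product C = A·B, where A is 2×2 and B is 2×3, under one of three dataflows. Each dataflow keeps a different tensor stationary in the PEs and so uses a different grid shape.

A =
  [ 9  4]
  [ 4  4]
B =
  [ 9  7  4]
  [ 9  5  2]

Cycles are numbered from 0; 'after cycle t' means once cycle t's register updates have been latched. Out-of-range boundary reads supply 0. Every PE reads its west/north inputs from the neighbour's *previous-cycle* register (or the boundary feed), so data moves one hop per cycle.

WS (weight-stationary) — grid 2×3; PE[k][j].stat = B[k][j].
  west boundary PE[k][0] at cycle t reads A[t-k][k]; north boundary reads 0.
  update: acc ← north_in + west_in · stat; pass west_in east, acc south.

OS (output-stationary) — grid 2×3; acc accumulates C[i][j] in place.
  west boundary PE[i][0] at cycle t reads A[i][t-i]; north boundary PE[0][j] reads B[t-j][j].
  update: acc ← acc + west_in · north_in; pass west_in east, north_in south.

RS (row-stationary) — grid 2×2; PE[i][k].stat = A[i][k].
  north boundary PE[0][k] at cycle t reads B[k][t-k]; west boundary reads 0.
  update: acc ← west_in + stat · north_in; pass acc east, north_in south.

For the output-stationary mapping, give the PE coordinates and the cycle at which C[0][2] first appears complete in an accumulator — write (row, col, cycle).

OS: C[0][2] accumulates in PE[0][2]:
  after 0 — PE[0][2] acc=0, pass-E 0, pass-S 0
  after 1 — PE[0][2] acc=0, pass-E 0, pass-S 0
  after 2 — PE[0][2] acc=36, pass-E 9, pass-S 4
  after 3 — PE[0][2] acc=44, pass-E 4, pass-S 2

(row, col, cycle) = (0, 2, 3)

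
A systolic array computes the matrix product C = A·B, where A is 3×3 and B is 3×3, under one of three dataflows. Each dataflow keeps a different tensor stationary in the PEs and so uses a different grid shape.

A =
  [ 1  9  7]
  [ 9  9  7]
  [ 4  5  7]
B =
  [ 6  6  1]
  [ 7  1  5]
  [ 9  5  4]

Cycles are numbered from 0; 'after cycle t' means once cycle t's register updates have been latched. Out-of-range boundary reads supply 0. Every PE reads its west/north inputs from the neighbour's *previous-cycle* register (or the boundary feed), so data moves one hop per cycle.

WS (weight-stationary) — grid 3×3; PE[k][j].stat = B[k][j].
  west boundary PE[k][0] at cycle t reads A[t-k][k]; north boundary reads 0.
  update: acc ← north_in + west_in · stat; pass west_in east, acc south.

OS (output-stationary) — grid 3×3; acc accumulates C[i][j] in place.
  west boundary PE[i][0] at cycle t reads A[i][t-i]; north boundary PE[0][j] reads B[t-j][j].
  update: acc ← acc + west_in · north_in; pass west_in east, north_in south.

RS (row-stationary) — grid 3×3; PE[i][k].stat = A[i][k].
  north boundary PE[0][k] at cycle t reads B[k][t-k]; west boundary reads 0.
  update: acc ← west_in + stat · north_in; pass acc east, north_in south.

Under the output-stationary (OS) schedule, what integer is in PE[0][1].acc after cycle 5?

OS 3×3: PE[0][1] cycle-by-cycle (with neighbour feeds):
  c0 r0c0: 6 / 1 / 6
  c0 r0c1: 0 / 0 / 0
  c1 r0c0: 69 / 9 / 7
  c1 r0c1: 6 / 1 / 6
  c2 r0c0: 132 / 7 / 9
  c2 r0c1: 15 / 9 / 1
  c3 r0c0: 132 / 0 / 0
  c3 r0c1: 50 / 7 / 5
  c4 r0c0: 132 / 0 / 0
  c4 r0c1: 50 / 0 / 0
  c5 r0c0: 132 / 0 / 0
  c5 r0c1: 50 / 0 / 0

PE[0][1].acc = 50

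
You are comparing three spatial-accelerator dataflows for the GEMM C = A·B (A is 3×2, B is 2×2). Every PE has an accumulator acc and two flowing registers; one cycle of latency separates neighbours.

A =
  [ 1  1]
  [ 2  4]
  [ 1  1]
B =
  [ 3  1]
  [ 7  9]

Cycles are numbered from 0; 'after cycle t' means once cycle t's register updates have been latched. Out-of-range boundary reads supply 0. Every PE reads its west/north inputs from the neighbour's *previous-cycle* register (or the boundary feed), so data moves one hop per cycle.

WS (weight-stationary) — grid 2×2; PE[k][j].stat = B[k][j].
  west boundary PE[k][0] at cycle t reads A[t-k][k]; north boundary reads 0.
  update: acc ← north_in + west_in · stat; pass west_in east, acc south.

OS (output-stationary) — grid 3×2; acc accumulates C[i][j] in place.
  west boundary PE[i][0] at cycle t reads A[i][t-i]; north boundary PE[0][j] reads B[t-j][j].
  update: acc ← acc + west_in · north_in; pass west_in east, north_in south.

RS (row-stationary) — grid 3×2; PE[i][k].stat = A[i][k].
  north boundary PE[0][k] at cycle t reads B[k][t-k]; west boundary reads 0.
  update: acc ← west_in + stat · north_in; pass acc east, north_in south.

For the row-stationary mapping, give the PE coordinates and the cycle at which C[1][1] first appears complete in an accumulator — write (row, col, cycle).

Under RS, C[1][1] lands at PE[1][1]:
  [0] (1,1) acc=0 (h:0 v:0)
  [1] (1,1) acc=0 (h:0 v:0)
  [2] (1,1) acc=34 (h:34 v:7)
  [3] (1,1) acc=38 (h:38 v:9)

(row, col, cycle) = (1, 1, 3)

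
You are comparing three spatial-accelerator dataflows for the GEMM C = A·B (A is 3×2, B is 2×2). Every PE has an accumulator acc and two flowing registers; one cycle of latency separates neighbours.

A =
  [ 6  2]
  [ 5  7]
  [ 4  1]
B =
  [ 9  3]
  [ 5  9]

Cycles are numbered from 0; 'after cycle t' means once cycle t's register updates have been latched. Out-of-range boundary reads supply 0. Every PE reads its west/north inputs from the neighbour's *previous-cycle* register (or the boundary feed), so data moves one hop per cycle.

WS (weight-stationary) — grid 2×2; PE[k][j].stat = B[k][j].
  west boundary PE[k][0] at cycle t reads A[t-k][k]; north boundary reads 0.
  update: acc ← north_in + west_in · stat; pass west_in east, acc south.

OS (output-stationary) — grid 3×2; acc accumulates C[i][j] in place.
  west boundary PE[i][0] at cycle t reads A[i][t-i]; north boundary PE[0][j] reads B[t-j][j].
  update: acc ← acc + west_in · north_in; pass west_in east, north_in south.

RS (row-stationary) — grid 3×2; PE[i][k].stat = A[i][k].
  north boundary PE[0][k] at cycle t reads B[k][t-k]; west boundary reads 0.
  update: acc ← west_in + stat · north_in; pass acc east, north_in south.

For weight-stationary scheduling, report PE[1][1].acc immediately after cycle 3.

WS 2×2: PE[1][1] cycle-by-cycle (with neighbour feeds):
  @0  [0,1]  acc 0  |  →0  ↓0
  @0  [1,0]  acc 0  |  →0  ↓0
  @0  [1,1]  acc 0  |  →0  ↓0
  @1  [0,1]  acc 18  |  →6  ↓18
  @1  [1,0]  acc 64  |  →2  ↓64
  @1  [1,1]  acc 0  |  →0  ↓0
  @2  [0,1]  acc 15  |  →5  ↓15
  @2  [1,0]  acc 80  |  →7  ↓80
  @2  [1,1]  acc 36  |  →2  ↓36
  @3  [0,1]  acc 12  |  →4  ↓12
  @3  [1,0]  acc 41  |  →1  ↓41
  @3  [1,1]  acc 78  |  →7  ↓78

PE[1][1].acc = 78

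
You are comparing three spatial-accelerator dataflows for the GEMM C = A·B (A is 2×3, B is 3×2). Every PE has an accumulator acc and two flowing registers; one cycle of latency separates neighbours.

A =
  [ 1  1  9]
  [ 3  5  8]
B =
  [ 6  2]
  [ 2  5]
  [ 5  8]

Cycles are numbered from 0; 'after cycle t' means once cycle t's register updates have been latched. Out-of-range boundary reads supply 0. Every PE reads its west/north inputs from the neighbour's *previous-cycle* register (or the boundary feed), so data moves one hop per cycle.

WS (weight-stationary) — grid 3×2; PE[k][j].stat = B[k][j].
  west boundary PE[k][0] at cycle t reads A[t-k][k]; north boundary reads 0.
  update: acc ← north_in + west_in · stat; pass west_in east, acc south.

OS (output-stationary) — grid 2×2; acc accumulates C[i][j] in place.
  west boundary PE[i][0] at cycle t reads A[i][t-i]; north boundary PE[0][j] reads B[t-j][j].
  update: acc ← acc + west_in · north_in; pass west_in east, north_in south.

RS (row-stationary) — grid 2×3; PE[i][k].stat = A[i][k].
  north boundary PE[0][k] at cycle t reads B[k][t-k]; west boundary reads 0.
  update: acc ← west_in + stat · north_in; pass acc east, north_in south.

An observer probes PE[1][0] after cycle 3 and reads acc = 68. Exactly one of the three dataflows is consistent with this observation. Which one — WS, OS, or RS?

WS (3×2 grid), PE[1][0]:
  t=0 PE[1][0]: acc=0 h=0 v=0
  t=1 PE[1][0]: acc=8 h=1 v=8
  t=2 PE[1][0]: acc=28 h=5 v=28
  t=3 PE[1][0]: acc=0 h=0 v=0
OS (2×2 grid), PE[1][0]:
  t=0 PE[1][0]: acc=0 h=0 v=0
  t=1 PE[1][0]: acc=18 h=3 v=6
  t=2 PE[1][0]: acc=28 h=5 v=2
  t=3 PE[1][0]: acc=68 h=8 v=5
RS (2×3 grid), PE[1][0]:
  t=0 PE[1][0]: acc=0 h=0 v=0
  t=1 PE[1][0]: acc=18 h=18 v=6
  t=2 PE[1][0]: acc=6 h=6 v=2
  t=3 PE[1][0]: acc=0 h=0 v=0

dataflow = OS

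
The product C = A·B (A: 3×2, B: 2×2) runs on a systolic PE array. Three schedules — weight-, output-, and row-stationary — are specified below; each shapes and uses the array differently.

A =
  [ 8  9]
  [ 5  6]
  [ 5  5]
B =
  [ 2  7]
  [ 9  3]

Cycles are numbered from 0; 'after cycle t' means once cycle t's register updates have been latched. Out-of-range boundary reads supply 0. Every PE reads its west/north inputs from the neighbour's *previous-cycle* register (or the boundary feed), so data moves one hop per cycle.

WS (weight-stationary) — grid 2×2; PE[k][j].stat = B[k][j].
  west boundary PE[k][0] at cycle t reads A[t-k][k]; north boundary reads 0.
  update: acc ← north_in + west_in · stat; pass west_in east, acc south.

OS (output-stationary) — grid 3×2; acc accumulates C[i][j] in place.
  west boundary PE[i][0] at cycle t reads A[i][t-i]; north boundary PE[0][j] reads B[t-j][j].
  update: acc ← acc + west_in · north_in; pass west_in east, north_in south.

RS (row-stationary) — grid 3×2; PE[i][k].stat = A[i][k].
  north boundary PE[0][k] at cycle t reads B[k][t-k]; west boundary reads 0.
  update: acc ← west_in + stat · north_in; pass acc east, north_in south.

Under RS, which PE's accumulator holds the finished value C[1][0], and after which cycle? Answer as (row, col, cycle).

(row, col, cycle) = (1, 1, 2)

Under RS, C[1][0] lands at PE[1][1]:
  [0] (1,1) acc=0 (h:0 v:0)
  [1] (1,1) acc=0 (h:0 v:0)
  [2] (1,1) acc=64 (h:64 v:9)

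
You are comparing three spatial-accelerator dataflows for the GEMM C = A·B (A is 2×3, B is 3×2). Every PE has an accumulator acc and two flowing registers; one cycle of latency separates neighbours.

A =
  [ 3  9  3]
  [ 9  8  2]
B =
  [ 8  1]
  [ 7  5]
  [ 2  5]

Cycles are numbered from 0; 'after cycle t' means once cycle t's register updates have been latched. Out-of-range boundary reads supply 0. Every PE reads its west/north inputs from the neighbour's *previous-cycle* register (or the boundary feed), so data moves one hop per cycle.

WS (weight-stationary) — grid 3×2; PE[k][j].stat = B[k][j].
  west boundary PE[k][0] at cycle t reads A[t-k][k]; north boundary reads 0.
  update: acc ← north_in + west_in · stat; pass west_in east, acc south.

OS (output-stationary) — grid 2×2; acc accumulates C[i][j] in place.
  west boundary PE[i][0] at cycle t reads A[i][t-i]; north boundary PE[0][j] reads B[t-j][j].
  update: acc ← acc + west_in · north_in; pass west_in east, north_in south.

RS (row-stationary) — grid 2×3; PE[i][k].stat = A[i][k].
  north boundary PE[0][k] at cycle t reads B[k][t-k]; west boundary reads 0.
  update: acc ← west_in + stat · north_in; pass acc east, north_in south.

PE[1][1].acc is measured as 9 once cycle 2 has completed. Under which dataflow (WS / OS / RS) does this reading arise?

Under WS (3×2), PE[1][1]:
  t=0 PE[1][1]: acc=0 h=0 v=0
  t=1 PE[1][1]: acc=0 h=0 v=0
  t=2 PE[1][1]: acc=48 h=9 v=48
Under OS (2×2), PE[1][1]:
  t=0 PE[1][1]: acc=0 h=0 v=0
  t=1 PE[1][1]: acc=0 h=0 v=0
  t=2 PE[1][1]: acc=9 h=9 v=1
Under RS (2×3), PE[1][1]:
  t=0 PE[1][1]: acc=0 h=0 v=0
  t=1 PE[1][1]: acc=0 h=0 v=0
  t=2 PE[1][1]: acc=128 h=128 v=7

dataflow = OS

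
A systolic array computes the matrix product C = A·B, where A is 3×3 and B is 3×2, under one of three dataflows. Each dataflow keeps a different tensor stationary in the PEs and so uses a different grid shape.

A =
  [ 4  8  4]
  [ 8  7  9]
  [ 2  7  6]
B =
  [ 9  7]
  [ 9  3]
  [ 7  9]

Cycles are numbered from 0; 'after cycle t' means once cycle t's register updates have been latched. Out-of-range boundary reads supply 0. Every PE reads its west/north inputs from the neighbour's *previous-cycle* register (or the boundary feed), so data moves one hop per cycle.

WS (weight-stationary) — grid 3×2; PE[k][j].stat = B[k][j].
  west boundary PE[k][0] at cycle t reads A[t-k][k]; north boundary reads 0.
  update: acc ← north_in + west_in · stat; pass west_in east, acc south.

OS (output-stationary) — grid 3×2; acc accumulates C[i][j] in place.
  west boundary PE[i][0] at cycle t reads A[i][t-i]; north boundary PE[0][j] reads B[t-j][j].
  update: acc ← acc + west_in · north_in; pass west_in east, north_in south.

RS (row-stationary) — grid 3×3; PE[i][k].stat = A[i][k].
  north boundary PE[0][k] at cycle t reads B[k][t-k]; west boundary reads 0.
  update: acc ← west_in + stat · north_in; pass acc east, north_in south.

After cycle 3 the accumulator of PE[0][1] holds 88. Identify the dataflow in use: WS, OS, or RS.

WS [3×2] PE[0][1] across cycles:
  cycle 0: PE[0][1] → acc 0, east 0, south 0
  cycle 1: PE[0][1] → acc 28, east 4, south 28
  cycle 2: PE[0][1] → acc 56, east 8, south 56
  cycle 3: PE[0][1] → acc 14, east 2, south 14
OS [3×2] PE[0][1] across cycles:
  cycle 0: PE[0][1] → acc 0, east 0, south 0
  cycle 1: PE[0][1] → acc 28, east 4, south 7
  cycle 2: PE[0][1] → acc 52, east 8, south 3
  cycle 3: PE[0][1] → acc 88, east 4, south 9
RS [3×3] PE[0][1] across cycles:
  cycle 0: PE[0][1] → acc 0, east 0, south 0
  cycle 1: PE[0][1] → acc 108, east 108, south 9
  cycle 2: PE[0][1] → acc 52, east 52, south 3
  cycle 3: PE[0][1] → acc 0, east 0, south 0

dataflow = OS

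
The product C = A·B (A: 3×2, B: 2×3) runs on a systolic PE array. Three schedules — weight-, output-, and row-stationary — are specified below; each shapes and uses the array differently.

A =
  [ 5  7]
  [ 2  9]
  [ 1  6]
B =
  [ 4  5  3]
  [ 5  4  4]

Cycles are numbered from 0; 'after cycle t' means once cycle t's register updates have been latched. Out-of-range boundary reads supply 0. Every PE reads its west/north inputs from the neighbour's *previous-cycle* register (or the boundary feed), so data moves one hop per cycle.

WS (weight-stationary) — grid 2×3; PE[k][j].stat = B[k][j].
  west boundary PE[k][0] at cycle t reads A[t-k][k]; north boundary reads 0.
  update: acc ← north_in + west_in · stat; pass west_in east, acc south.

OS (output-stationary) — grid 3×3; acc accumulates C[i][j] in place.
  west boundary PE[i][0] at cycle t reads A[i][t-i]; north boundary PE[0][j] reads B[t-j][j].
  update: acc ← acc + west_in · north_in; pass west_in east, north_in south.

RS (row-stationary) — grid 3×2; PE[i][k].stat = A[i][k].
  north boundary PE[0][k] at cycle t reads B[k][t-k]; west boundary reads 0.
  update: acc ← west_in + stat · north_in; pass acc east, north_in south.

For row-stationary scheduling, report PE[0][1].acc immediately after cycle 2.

Tracing RS — 3×2 array, target PE[0][1]:
  after 0 — PE[0][0] acc=20, pass-E 20, pass-S 4
  after 0 — PE[0][1] acc=0, pass-E 0, pass-S 0
  after 1 — PE[0][0] acc=25, pass-E 25, pass-S 5
  after 1 — PE[0][1] acc=55, pass-E 55, pass-S 5
  after 2 — PE[0][0] acc=15, pass-E 15, pass-S 3
  after 2 — PE[0][1] acc=53, pass-E 53, pass-S 4

PE[0][1].acc = 53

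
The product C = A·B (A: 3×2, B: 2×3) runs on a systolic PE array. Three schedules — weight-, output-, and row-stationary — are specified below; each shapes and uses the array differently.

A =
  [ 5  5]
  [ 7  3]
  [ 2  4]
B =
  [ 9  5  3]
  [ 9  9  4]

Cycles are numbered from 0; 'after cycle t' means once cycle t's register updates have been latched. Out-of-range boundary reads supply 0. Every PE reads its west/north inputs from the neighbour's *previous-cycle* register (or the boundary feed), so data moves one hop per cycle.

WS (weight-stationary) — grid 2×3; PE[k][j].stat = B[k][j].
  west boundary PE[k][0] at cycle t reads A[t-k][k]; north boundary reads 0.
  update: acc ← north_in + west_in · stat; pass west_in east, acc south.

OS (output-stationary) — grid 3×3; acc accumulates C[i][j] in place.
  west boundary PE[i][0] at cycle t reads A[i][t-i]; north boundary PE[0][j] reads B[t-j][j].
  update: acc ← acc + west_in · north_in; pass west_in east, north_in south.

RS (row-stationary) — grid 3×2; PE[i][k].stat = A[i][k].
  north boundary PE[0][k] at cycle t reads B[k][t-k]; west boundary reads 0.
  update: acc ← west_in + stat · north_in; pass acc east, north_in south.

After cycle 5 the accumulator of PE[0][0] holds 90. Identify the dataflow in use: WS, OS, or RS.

dataflow = OS

Under WS (2×3), PE[0][0]:
  0: (0,0).acc=45  regs=<5,45>
  1: (0,0).acc=63  regs=<7,63>
  2: (0,0).acc=18  regs=<2,18>
  3: (0,0).acc=0  regs=<0,0>
  4: (0,0).acc=0  regs=<0,0>
  5: (0,0).acc=0  regs=<0,0>
Under OS (3×3), PE[0][0]:
  0: (0,0).acc=45  regs=<5,9>
  1: (0,0).acc=90  regs=<5,9>
  2: (0,0).acc=90  regs=<0,0>
  3: (0,0).acc=90  regs=<0,0>
  4: (0,0).acc=90  regs=<0,0>
  5: (0,0).acc=90  regs=<0,0>
Under RS (3×2), PE[0][0]:
  0: (0,0).acc=45  regs=<45,9>
  1: (0,0).acc=25  regs=<25,5>
  2: (0,0).acc=15  regs=<15,3>
  3: (0,0).acc=0  regs=<0,0>
  4: (0,0).acc=0  regs=<0,0>
  5: (0,0).acc=0  regs=<0,0>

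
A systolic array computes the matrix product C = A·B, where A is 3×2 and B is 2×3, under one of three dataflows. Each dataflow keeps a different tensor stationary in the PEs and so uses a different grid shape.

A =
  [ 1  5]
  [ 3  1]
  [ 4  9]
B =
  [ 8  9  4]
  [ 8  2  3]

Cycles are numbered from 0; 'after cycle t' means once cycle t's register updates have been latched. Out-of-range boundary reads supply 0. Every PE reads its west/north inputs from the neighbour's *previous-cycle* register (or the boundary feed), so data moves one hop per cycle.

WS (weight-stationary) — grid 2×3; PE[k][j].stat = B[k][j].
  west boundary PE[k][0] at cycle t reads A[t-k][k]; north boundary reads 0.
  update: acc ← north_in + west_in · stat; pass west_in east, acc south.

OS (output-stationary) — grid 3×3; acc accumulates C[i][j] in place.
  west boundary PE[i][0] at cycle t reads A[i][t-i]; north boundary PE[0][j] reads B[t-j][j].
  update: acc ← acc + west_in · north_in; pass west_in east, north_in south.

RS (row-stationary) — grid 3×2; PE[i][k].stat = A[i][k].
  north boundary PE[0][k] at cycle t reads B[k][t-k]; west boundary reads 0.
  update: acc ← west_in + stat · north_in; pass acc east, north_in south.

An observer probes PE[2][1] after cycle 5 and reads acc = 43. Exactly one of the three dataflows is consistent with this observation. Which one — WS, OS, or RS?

WS: PE[2][1] is outside its 2×3 grid.
OS (3×3 grid), PE[2][1]:
  c0 r2c1: 0 / 0 / 0
  c1 r2c1: 0 / 0 / 0
  c2 r2c1: 0 / 0 / 0
  c3 r2c1: 36 / 4 / 9
  c4 r2c1: 54 / 9 / 2
  c5 r2c1: 54 / 0 / 0
RS (3×2 grid), PE[2][1]:
  c0 r2c1: 0 / 0 / 0
  c1 r2c1: 0 / 0 / 0
  c2 r2c1: 0 / 0 / 0
  c3 r2c1: 104 / 104 / 8
  c4 r2c1: 54 / 54 / 2
  c5 r2c1: 43 / 43 / 3

dataflow = RS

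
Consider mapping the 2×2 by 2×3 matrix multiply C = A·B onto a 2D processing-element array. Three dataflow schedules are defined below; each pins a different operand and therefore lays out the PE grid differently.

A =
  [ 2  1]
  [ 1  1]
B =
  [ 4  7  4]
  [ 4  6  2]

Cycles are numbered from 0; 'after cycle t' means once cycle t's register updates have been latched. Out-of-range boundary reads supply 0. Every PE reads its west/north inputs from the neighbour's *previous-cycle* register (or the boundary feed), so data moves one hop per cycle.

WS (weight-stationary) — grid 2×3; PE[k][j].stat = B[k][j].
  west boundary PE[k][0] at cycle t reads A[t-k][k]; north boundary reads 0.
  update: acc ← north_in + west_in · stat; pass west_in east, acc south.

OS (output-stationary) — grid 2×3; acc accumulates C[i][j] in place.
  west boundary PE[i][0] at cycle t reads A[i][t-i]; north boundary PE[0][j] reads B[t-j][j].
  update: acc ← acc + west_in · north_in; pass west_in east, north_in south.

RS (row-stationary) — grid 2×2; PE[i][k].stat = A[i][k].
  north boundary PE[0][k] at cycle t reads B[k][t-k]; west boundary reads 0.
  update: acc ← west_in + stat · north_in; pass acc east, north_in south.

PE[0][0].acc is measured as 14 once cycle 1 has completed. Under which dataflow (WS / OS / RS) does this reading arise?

WS (2×3 grid), PE[0][0]:
  after 0 — PE[0][0] acc=8, pass-E 2, pass-S 8
  after 1 — PE[0][0] acc=4, pass-E 1, pass-S 4
OS (2×3 grid), PE[0][0]:
  after 0 — PE[0][0] acc=8, pass-E 2, pass-S 4
  after 1 — PE[0][0] acc=12, pass-E 1, pass-S 4
RS (2×2 grid), PE[0][0]:
  after 0 — PE[0][0] acc=8, pass-E 8, pass-S 4
  after 1 — PE[0][0] acc=14, pass-E 14, pass-S 7

dataflow = RS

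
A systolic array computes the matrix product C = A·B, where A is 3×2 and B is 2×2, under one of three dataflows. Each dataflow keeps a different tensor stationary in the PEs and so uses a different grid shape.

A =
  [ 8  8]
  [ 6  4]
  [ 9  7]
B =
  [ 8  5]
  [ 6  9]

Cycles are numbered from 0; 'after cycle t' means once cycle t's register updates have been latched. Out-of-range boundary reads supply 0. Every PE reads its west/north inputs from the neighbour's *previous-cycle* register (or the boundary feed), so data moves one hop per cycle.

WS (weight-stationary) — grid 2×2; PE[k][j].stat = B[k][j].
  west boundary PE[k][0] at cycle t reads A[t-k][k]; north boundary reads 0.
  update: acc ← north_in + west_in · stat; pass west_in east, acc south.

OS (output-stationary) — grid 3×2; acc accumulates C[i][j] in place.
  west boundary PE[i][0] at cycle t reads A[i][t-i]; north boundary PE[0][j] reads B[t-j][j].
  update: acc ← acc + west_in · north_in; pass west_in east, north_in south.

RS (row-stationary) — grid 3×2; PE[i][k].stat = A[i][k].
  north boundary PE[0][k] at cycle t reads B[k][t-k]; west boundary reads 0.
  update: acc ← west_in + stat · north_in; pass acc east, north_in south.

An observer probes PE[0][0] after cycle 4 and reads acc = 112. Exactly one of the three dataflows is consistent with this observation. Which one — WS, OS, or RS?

dataflow = OS

WS [2×2] PE[0][0] across cycles:
  cycle 0: PE[0][0] → acc 64, east 8, south 64
  cycle 1: PE[0][0] → acc 48, east 6, south 48
  cycle 2: PE[0][0] → acc 72, east 9, south 72
  cycle 3: PE[0][0] → acc 0, east 0, south 0
  cycle 4: PE[0][0] → acc 0, east 0, south 0
OS [3×2] PE[0][0] across cycles:
  cycle 0: PE[0][0] → acc 64, east 8, south 8
  cycle 1: PE[0][0] → acc 112, east 8, south 6
  cycle 2: PE[0][0] → acc 112, east 0, south 0
  cycle 3: PE[0][0] → acc 112, east 0, south 0
  cycle 4: PE[0][0] → acc 112, east 0, south 0
RS [3×2] PE[0][0] across cycles:
  cycle 0: PE[0][0] → acc 64, east 64, south 8
  cycle 1: PE[0][0] → acc 40, east 40, south 5
  cycle 2: PE[0][0] → acc 0, east 0, south 0
  cycle 3: PE[0][0] → acc 0, east 0, south 0
  cycle 4: PE[0][0] → acc 0, east 0, south 0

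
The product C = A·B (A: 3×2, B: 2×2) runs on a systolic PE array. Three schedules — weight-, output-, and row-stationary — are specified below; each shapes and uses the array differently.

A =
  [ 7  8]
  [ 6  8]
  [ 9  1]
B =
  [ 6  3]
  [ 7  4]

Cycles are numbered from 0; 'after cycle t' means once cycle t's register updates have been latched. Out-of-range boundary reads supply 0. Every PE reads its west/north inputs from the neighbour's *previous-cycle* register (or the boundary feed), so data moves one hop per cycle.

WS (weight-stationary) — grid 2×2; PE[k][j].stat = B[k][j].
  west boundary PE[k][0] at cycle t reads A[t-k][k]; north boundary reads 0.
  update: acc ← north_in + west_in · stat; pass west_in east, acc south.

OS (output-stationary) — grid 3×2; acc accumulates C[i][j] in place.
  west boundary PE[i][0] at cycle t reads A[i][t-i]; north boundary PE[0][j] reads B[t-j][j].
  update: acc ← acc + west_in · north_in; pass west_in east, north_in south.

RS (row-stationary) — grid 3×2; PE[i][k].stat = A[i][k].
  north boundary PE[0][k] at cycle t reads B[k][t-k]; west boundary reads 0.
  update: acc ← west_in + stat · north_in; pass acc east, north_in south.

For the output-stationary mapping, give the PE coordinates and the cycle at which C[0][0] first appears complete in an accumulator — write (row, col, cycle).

OS — PE[0][0] is where C[0][0] collects:
  after 0 — PE[0][0] acc=42, pass-E 7, pass-S 6
  after 1 — PE[0][0] acc=98, pass-E 8, pass-S 7

(row, col, cycle) = (0, 0, 1)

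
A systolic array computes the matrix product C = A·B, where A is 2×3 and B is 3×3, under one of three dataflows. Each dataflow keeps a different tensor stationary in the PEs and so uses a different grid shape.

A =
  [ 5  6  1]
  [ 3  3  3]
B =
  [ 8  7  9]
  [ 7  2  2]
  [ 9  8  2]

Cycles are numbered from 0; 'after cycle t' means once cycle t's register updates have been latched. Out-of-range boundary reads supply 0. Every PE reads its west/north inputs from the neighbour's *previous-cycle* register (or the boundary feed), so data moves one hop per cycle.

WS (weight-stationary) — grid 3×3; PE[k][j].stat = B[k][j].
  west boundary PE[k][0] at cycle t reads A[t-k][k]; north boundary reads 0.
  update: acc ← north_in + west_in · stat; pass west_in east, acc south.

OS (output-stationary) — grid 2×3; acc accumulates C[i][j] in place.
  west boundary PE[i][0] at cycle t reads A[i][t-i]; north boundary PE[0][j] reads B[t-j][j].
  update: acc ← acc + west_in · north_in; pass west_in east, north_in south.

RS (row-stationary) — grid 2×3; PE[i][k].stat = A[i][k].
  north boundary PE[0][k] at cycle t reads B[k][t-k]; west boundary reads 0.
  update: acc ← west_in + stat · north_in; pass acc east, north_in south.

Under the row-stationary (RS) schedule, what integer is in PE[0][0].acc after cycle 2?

Tracing RS — 2×3 array, target PE[0][0]:
  step 0 · PE0,0: acc=40; fwd→40 fwd↓8
  step 1 · PE0,0: acc=35; fwd→35 fwd↓7
  step 2 · PE0,0: acc=45; fwd→45 fwd↓9

PE[0][0].acc = 45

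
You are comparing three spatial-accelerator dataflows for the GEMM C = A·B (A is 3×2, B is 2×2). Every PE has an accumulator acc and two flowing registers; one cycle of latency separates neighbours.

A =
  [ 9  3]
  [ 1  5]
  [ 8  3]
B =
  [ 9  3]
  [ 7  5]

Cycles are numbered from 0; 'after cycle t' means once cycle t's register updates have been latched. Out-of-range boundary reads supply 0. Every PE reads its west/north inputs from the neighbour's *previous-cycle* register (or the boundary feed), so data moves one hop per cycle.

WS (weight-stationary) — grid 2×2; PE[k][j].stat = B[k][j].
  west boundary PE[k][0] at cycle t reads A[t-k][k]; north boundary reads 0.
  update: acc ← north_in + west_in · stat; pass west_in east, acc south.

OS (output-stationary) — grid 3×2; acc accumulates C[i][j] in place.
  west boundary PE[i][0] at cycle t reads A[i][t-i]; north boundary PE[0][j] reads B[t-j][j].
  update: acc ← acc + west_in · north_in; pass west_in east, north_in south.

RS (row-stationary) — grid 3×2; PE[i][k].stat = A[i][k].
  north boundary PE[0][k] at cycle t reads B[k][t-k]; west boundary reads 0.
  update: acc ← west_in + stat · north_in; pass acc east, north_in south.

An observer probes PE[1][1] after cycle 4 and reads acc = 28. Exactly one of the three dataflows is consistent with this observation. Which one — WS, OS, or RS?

dataflow = OS

WS [2×2] PE[1][1] across cycles:
  after 0 — PE[1][1] acc=0, pass-E 0, pass-S 0
  after 1 — PE[1][1] acc=0, pass-E 0, pass-S 0
  after 2 — PE[1][1] acc=42, pass-E 3, pass-S 42
  after 3 — PE[1][1] acc=28, pass-E 5, pass-S 28
  after 4 — PE[1][1] acc=39, pass-E 3, pass-S 39
OS [3×2] PE[1][1] across cycles:
  after 0 — PE[1][1] acc=0, pass-E 0, pass-S 0
  after 1 — PE[1][1] acc=0, pass-E 0, pass-S 0
  after 2 — PE[1][1] acc=3, pass-E 1, pass-S 3
  after 3 — PE[1][1] acc=28, pass-E 5, pass-S 5
  after 4 — PE[1][1] acc=28, pass-E 0, pass-S 0
RS [3×2] PE[1][1] across cycles:
  after 0 — PE[1][1] acc=0, pass-E 0, pass-S 0
  after 1 — PE[1][1] acc=0, pass-E 0, pass-S 0
  after 2 — PE[1][1] acc=44, pass-E 44, pass-S 7
  after 3 — PE[1][1] acc=28, pass-E 28, pass-S 5
  after 4 — PE[1][1] acc=0, pass-E 0, pass-S 0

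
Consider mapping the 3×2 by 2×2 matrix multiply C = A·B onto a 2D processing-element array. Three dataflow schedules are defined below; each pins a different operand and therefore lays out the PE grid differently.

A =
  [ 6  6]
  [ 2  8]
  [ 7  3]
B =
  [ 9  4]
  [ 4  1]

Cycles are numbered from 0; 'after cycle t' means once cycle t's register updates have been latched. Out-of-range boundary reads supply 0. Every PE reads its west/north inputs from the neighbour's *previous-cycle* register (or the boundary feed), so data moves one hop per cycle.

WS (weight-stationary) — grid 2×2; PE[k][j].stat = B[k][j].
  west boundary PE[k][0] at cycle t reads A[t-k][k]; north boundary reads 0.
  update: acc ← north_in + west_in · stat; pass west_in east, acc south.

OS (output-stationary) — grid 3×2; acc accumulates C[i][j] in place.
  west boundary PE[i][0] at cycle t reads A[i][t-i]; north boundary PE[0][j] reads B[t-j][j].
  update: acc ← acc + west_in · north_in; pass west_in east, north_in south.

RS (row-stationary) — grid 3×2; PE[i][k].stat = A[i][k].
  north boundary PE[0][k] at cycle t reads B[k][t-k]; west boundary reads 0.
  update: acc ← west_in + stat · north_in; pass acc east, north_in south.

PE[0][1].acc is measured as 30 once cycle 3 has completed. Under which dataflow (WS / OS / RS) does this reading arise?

Under WS (2×2), PE[0][1]:
  0: (0,1).acc=0  regs=<0,0>
  1: (0,1).acc=24  regs=<6,24>
  2: (0,1).acc=8  regs=<2,8>
  3: (0,1).acc=28  regs=<7,28>
Under OS (3×2), PE[0][1]:
  0: (0,1).acc=0  regs=<0,0>
  1: (0,1).acc=24  regs=<6,4>
  2: (0,1).acc=30  regs=<6,1>
  3: (0,1).acc=30  regs=<0,0>
Under RS (3×2), PE[0][1]:
  0: (0,1).acc=0  regs=<0,0>
  1: (0,1).acc=78  regs=<78,4>
  2: (0,1).acc=30  regs=<30,1>
  3: (0,1).acc=0  regs=<0,0>

dataflow = OS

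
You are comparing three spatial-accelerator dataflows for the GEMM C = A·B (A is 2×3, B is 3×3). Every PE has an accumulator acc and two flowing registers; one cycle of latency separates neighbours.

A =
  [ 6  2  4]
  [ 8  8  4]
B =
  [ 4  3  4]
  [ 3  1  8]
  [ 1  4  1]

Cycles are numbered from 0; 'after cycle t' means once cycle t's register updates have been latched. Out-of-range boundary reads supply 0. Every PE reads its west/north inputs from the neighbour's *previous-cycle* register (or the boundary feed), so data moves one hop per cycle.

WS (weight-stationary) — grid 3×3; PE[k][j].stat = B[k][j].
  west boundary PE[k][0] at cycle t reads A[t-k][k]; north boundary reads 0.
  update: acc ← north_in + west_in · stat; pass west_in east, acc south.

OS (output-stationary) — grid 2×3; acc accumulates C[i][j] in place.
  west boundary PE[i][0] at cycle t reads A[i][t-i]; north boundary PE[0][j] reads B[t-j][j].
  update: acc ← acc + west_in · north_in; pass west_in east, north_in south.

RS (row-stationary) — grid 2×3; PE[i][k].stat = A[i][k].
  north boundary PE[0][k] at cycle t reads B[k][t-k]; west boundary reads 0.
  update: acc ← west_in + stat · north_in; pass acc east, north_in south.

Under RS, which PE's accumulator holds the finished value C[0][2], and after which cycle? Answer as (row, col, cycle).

(row, col, cycle) = (0, 2, 4)

RS: C[0][2] accumulates in PE[0][2]:
  step 0 · PE0,2: acc=0; fwd→0 fwd↓0
  step 1 · PE0,2: acc=0; fwd→0 fwd↓0
  step 2 · PE0,2: acc=34; fwd→34 fwd↓1
  step 3 · PE0,2: acc=36; fwd→36 fwd↓4
  step 4 · PE0,2: acc=44; fwd→44 fwd↓1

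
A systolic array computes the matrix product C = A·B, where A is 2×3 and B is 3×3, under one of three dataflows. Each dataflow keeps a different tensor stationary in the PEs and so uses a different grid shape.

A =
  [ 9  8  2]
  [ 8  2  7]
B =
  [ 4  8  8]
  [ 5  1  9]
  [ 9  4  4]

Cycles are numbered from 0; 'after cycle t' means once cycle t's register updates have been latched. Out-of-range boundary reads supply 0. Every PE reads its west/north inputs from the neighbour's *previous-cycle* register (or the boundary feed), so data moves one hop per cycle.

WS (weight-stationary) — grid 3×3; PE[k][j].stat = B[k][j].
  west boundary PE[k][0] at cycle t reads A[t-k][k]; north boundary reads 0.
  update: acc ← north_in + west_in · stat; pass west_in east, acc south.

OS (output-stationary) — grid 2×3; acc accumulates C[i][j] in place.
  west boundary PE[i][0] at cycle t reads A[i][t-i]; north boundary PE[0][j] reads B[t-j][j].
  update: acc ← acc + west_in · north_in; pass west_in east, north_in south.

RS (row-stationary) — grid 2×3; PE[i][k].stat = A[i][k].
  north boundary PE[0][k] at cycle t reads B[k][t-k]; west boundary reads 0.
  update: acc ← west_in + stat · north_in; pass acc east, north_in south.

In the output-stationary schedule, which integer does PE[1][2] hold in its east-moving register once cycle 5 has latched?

OS (2×3). Following PE[1][2] plus its west/north inputs:
  c0 r0c2: 0 / 0 / 0
  c0 r1c1: 0 / 0 / 0
  c0 r1c2: 0 / 0 / 0
  c1 r0c2: 0 / 0 / 0
  c1 r1c1: 0 / 0 / 0
  c1 r1c2: 0 / 0 / 0
  c2 r0c2: 72 / 9 / 8
  c2 r1c1: 64 / 8 / 8
  c2 r1c2: 0 / 0 / 0
  c3 r0c2: 144 / 8 / 9
  c3 r1c1: 66 / 2 / 1
  c3 r1c2: 64 / 8 / 8
  c4 r0c2: 152 / 2 / 4
  c4 r1c1: 94 / 7 / 4
  c4 r1c2: 82 / 2 / 9
  c5 r0c2: 152 / 0 / 0
  c5 r1c1: 94 / 0 / 0
  c5 r1c2: 110 / 7 / 4

register = 7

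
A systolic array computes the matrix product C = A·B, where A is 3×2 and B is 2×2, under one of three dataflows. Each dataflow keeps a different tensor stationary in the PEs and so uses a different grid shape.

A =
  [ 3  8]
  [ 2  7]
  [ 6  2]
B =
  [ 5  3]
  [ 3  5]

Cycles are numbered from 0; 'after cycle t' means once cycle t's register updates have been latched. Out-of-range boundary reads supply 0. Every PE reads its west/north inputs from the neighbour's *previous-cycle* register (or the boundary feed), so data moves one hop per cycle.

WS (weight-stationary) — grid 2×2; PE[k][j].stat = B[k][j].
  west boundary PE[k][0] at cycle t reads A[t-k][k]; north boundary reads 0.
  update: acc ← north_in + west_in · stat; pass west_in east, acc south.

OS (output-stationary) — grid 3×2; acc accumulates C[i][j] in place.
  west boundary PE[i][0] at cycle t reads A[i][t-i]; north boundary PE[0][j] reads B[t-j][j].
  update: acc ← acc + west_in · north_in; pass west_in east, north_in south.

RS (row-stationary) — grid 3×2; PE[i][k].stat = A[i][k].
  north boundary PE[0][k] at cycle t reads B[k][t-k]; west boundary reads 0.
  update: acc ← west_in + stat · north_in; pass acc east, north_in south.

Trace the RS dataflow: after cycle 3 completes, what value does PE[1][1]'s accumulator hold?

RS (3×2). Following PE[1][1] plus its west/north inputs:
  [0] (0,1) acc=0 (h:0 v:0)
  [0] (1,0) acc=0 (h:0 v:0)
  [0] (1,1) acc=0 (h:0 v:0)
  [1] (0,1) acc=39 (h:39 v:3)
  [1] (1,0) acc=10 (h:10 v:5)
  [1] (1,1) acc=0 (h:0 v:0)
  [2] (0,1) acc=49 (h:49 v:5)
  [2] (1,0) acc=6 (h:6 v:3)
  [2] (1,1) acc=31 (h:31 v:3)
  [3] (0,1) acc=0 (h:0 v:0)
  [3] (1,0) acc=0 (h:0 v:0)
  [3] (1,1) acc=41 (h:41 v:5)

PE[1][1].acc = 41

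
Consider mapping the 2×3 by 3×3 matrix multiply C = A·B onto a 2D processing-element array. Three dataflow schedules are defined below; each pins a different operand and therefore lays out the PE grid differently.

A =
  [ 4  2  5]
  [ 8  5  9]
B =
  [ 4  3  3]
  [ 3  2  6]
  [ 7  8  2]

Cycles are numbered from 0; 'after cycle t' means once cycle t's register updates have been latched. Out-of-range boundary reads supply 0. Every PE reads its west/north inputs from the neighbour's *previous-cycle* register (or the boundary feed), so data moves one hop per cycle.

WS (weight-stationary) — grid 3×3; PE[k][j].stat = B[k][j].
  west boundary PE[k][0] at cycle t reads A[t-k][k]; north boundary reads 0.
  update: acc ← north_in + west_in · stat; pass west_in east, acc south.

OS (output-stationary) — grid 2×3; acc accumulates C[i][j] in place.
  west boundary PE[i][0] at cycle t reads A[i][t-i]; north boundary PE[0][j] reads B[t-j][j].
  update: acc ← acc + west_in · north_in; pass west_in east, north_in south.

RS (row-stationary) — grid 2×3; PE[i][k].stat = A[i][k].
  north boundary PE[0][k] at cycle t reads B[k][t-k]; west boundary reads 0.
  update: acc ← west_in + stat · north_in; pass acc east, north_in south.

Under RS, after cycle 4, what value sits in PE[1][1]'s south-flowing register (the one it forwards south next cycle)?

RS (2×3). Following PE[1][1] plus its west/north inputs:
  after 0 — PE[0][1] acc=0, pass-E 0, pass-S 0
  after 0 — PE[1][0] acc=0, pass-E 0, pass-S 0
  after 0 — PE[1][1] acc=0, pass-E 0, pass-S 0
  after 1 — PE[0][1] acc=22, pass-E 22, pass-S 3
  after 1 — PE[1][0] acc=32, pass-E 32, pass-S 4
  after 1 — PE[1][1] acc=0, pass-E 0, pass-S 0
  after 2 — PE[0][1] acc=16, pass-E 16, pass-S 2
  after 2 — PE[1][0] acc=24, pass-E 24, pass-S 3
  after 2 — PE[1][1] acc=47, pass-E 47, pass-S 3
  after 3 — PE[0][1] acc=24, pass-E 24, pass-S 6
  after 3 — PE[1][0] acc=24, pass-E 24, pass-S 3
  after 3 — PE[1][1] acc=34, pass-E 34, pass-S 2
  after 4 — PE[0][1] acc=0, pass-E 0, pass-S 0
  after 4 — PE[1][0] acc=0, pass-E 0, pass-S 0
  after 4 — PE[1][1] acc=54, pass-E 54, pass-S 6

register = 6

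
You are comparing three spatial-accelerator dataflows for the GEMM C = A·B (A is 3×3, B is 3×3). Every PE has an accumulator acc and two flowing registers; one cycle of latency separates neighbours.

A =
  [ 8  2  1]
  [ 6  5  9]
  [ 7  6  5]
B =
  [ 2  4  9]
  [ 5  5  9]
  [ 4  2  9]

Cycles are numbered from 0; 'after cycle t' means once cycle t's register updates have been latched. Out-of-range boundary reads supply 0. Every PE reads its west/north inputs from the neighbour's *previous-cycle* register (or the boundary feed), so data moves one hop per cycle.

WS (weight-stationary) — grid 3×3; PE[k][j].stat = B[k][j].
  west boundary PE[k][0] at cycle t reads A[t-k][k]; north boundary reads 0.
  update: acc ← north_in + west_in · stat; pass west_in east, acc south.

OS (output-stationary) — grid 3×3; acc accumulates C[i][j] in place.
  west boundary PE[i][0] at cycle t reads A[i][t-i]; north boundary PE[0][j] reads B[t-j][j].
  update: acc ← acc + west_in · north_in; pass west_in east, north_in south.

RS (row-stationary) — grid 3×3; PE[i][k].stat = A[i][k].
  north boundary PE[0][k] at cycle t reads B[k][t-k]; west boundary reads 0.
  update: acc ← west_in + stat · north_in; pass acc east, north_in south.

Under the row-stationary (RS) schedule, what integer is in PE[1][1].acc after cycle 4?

PE[1][1].acc = 99

Tracing RS — 3×3 array, target PE[1][1]:
  t=0 PE[0][1]: acc=0 h=0 v=0
  t=0 PE[1][0]: acc=0 h=0 v=0
  t=0 PE[1][1]: acc=0 h=0 v=0
  t=1 PE[0][1]: acc=26 h=26 v=5
  t=1 PE[1][0]: acc=12 h=12 v=2
  t=1 PE[1][1]: acc=0 h=0 v=0
  t=2 PE[0][1]: acc=42 h=42 v=5
  t=2 PE[1][0]: acc=24 h=24 v=4
  t=2 PE[1][1]: acc=37 h=37 v=5
  t=3 PE[0][1]: acc=90 h=90 v=9
  t=3 PE[1][0]: acc=54 h=54 v=9
  t=3 PE[1][1]: acc=49 h=49 v=5
  t=4 PE[0][1]: acc=0 h=0 v=0
  t=4 PE[1][0]: acc=0 h=0 v=0
  t=4 PE[1][1]: acc=99 h=99 v=9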